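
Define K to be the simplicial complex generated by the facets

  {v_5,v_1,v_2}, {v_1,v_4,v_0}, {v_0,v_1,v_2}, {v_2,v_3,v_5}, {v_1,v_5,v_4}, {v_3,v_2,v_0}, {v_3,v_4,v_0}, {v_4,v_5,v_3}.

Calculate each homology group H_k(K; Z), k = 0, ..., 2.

Order the vertices as v_0 < v_1 < v_2 < v_3 < v_4 < v_5. Listing each simplex with vertices in this order, K has dimension 2 with simplices:

  0-simplices (6): [v_0], [v_1], [v_2], [v_3], [v_4], [v_5]
  1-simplices (12): [v_0,v_1], [v_0,v_2], [v_0,v_3], [v_0,v_4], [v_1,v_2], [v_1,v_4], [v_1,v_5], [v_2,v_3], [v_2,v_5], [v_3,v_4], [v_3,v_5], [v_4,v_5]
  2-simplices (8): [v_0,v_1,v_2], [v_0,v_1,v_4], [v_0,v_2,v_3], [v_0,v_3,v_4], [v_1,v_2,v_5], [v_1,v_4,v_5], [v_2,v_3,v_5], [v_3,v_4,v_5]

giving chain groups C_0 ≅ Z^6, C_1 ≅ Z^12, C_2 ≅ Z^8.

∂_1: C_1 → C_0 maps an edge to its endpoints' difference, ∂[p,q] = q − p. For instance
  ∂[v_1,v_5] = [v_5] − [v_1].
The 6×12 boundary matrix has rank 5 and Smith normal form diag(1,1,1,1,1).

The boundary map ∂_2: C_2 → C_1 maps a triangle to the signed sum of its edges. For instance
  ∂[v_0,v_1,v_4] = [v_1,v_4] − [v_0,v_4] + [v_0,v_1],
  ∂[v_1,v_4,v_5] = [v_4,v_5] − [v_1,v_5] + [v_1,v_4].
The 12×8 boundary matrix has rank 7 and Smith normal form diag(1,1,1,1,1,1,1).

From H_k ≅ ker(∂_k) / im(∂_{k+1}) we obtain:

  H_0: rank C_0 − rank ∂_1 = 6 − 5 = 1, and the invariant factors of ∂_1 are all 1, so H_0 ≅ Z.
  H_1: rank ker ∂_1 − rank ∂_2 = (12 − 5) − 7 = 0, and the invariant factors of ∂_2 are all 1, so H_1 ≅ 0.
  H_2: rank ker ∂_2 − rank ∂_3 = (8 − 7) − 0 = 1, and there is no ∂_3, so H_2 ≅ Z.

As a check, the Euler characteristic is 6 − 12 + 8 = 2, which agrees with 1 − 0 + 1 = 2.
(K is a triangulation of the 2-sphere S^2.)

H_0 = Z,  H_1 = 0,  H_2 = Z.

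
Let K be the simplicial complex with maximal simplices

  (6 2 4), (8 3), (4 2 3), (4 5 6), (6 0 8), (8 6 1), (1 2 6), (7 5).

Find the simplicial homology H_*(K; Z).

Order the vertices as 0 < 1 < 2 < 3 < 4 < 5 < 6 < 7 < 8. Listing each simplex with vertices in this order, K has dimension 2 with simplices:

  0-simplices (9): [0], [1], [2], [3], [4], [5], [6], [7], [8]
  1-simplices (15): [0,6], [0,8], [1,2], [1,6], [1,8], [2,3], [2,4], [2,6], [3,4], [3,8], [4,5], [4,6], [5,6], [5,7], [6,8]
  2-simplices (6): [0,6,8], [1,2,6], [1,6,8], [2,3,4], [2,4,6], [4,5,6]

so the chain groups are C_0 ≅ Z^9, C_1 ≅ Z^15, C_2 ≅ Z^6.

∂_1: C_1 → C_0 maps an edge to its endpoints' difference, ∂[p,q] = q − p. For instance
  ∂[3,4] = [4] − [3].
This gives a 9×15 integer matrix of rank 8; reducing to Smith normal form yields diagonal entries (1,1,1,1,1,1,1,1).

∂_2: C_2 → C_1 sends each 2-simplex [p,q,r] to [q,r] − [p,r] + [p,q]. For instance
  ∂[2,4,6] = [4,6] − [2,6] + [2,4],
  ∂[0,6,8] = [6,8] − [0,8] + [0,6].
The 15×6 boundary matrix has rank 6 and Smith normal form diag(1,1,1,1,1,1).

Now H_k = ker ∂_k / im ∂_{k+1}, so:

  H_0: rank C_0 − rank ∂_1 = 9 − 8 = 1, and the invariant factors of ∂_1 are all 1, so H_0 = Z.
  H_1: rank ker ∂_1 − rank ∂_2 = (15 − 8) − 6 = 1, and the invariant factors of ∂_2 are all 1, so H_1 = Z.
  H_2: rank ker ∂_2 − rank ∂_3 = (6 − 6) − 0 = 0, and there is no ∂_3, so H_2 = 0.

H_0 ≅ Z,  H_1 ≅ Z,  H_2 = 0.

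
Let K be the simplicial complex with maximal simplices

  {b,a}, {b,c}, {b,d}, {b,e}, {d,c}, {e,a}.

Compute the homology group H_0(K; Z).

H_0 = Z.

Take the total order a < b < c < d < e on the vertex set. Then K (dimension 1) consists of the simplices:

  0-simplices (5): a, b, c, d, e
  1-simplices (6): ab, ae, bc, bd, be, cd

so the chain groups are C_0 ≅ Z^5, C_1 ≅ Z^6.

∂_1: C_1 → C_0 sends each edge [p,q] (with p < q) to q − p. For instance
  ∂ab = b − a.
The resulting 5×6 matrix has rank 4, and its Smith normal form has invariant factors (1,1,1,1).

Computing H_k = (kernel of ∂_k) / (image of ∂_{k+1}):

  H_0: rank C_0 − rank ∂_1 = 5 − 4 = 1, and the invariant factors of ∂_1 are all 1, so H_0 ≅ Z.

(K is a triangulation of a wedge of 2 circles.)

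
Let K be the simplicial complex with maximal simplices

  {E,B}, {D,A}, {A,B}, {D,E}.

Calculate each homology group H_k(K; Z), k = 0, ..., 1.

H_0 = Z,  H_1 = Z.

Take the total order A < B < D < E on the vertex set. Then K (dimension 1) consists of the simplices:

  0-simplices (4): A, B, D, E
  1-simplices (4): AB, AD, BE, DE

so the chain groups are C_0 ≅ Z^4, C_1 ≅ Z^4.

∂_1: C_1 → C_0 maps an edge to its endpoints' difference, ∂[p,q] = q − p.
The 4×4 boundary matrix has rank 3 and Smith normal form diag(1,1,1).

Reading off H_k = ker ∂_k / im ∂_{k+1}:

  H_0: rank C_0 − rank ∂_1 = 4 − 3 = 1, and the invariant factors of ∂_1 are all 1, so H_0 ≅ Z.
  H_1: rank ker ∂_1 − rank ∂_2 = (4 − 3) − 0 = 1, and there is no ∂_2, so H_1 ≅ Z.

As a check, the Euler characteristic is 4 − 4 = 0, which agrees with 1 − 1 = 0.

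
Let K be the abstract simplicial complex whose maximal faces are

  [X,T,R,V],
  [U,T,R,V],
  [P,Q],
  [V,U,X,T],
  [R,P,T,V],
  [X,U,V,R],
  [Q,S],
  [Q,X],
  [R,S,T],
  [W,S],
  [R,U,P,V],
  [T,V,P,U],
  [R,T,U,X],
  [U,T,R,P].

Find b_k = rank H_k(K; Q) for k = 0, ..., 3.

b_0 = 1, b_1 = 2, b_2 = 0, b_3 = 2.

Fix the vertex order P < Q < R < S < T < U < V < W < X and write every simplex with vertices in increasing order. Then dim K = 3 and the simplices of K are:

  0-simplices (9): P, Q, R, S, T, U, V, W, X
  1-simplices (20): PQ, PR, PT, PU, PV, QS, QX, RS, RT, RU, RV, RX, ST, SW, TU, TV, TX, UV, UX, VX
  2-simplices (17): PRT, PRU, PRV, PTU, PTV, PUV, RST, RTU, RTV, RTX, RUV, RUX, RVX, TUV, TUX, TVX, UVX
  3-simplices (9): PRTU, PRTV, PRUV, PTUV, RTUV, RTUX, RTVX, RUVX, TUVX

Hence C_0 ≅ Z^9, C_1 ≅ Z^20, C_2 ≅ Z^17, C_3 ≅ Z^9.

Boundary ∂_1: C_1 → C_0 is given by ∂[p,q] = [q] − [p].
As a 9×20 matrix over Z this has rank 8, with invariant factors (1,1,1,1,1,1,1,1).

The boundary map ∂_2: C_2 → C_1 sends each 2-simplex [p,q,r] to [q,r] − [p,r] + [p,q]. For instance
  ∂RUX = UX − RX + RU,
  ∂PRU = RU − PU + PR.
The 20×17 boundary matrix has rank 10 and Smith normal form diag(1,1,1,1,1,1,1,1,1,1).

The boundary map ∂_3: C_3 → C_2 sends each 3-simplex σ to the alternating sum Σ_i (−1)^i (σ with its i-th vertex removed). For instance
  ∂RTUV = TUV − RUV + RTV − RTU,
  ∂RTVX = TVX − RVX + RTX − RTV.
The 17×9 boundary matrix has rank 7 and Smith normal form diag(1,1,1,1,1,1,1).

Now H_k = ker ∂_k / im ∂_{k+1}, so:

  H_0: rank C_0 − rank ∂_1 = 9 − 8 = 1, and the invariant factors of ∂_1 are all 1, so H_0 = Z.
  H_1: rank ker ∂_1 − rank ∂_2 = (20 − 8) − 10 = 2, and the invariant factors of ∂_2 are all 1, so H_1 = Z^2.
  H_2: rank ker ∂_2 − rank ∂_3 = (17 − 10) − 7 = 0, and the invariant factors of ∂_3 are all 1, so H_2 = 0.
  H_3: rank ker ∂_3 − rank ∂_4 = (9 − 7) − 0 = 2, and there is no ∂_4, so H_3 = Z^2.

Hence the Betti numbers are b_0 = 1, b_1 = 2, b_2 = 0, b_3 = 2.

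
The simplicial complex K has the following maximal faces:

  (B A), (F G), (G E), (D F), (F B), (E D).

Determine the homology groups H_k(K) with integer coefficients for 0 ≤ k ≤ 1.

H_0 = Z,  H_1 = Z.

Take the total order A < B < D < E < F < G on the vertex set. Then K (dimension 1) consists of the simplices:

  0-simplices (6): A, B, D, E, F, G
  1-simplices (6): AB, BF, DE, DF, EG, FG

so the chain groups are C_0 ≅ Z^6, C_1 ≅ Z^6.

Boundary ∂_1: C_1 → C_0 maps an edge to its endpoints' difference, ∂[p,q] = q − p. For instance
  ∂AB = B − A.
The 6×6 boundary matrix has rank 5 and Smith normal form diag(1,1,1,1,1).

From H_k ≅ ker(∂_k) / im(∂_{k+1}) we obtain:

  H_0: rank C_0 − rank ∂_1 = 6 − 5 = 1, and the invariant factors of ∂_1 are all 1, so H_0 = Z.
  H_1: rank ker ∂_1 − rank ∂_2 = (6 − 5) − 0 = 1, and there is no ∂_2, so H_1 = Z.

As a check, the Euler characteristic is 6 − 6 = 0, which agrees with 1 − 1 = 0.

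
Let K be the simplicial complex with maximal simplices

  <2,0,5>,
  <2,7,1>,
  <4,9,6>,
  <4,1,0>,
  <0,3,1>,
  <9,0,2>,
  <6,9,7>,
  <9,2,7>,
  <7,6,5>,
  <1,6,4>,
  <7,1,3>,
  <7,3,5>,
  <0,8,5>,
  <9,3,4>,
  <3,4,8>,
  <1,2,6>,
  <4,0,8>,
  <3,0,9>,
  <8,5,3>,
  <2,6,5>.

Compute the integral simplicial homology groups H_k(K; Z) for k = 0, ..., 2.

Fix the vertex order 0 < 1 < 2 < 3 < 4 < 5 < 6 < 7 < 8 < 9 and write every simplex with vertices in increasing order. Then dim K = 2 and the simplices of K are:

  0-simplices (10): [0], [1], [2], [3], [4], [5], [6], [7], [8], [9]
  1-simplices (30): (30 of them)
  2-simplices (20): (20 of them)

so the chain groups are C_0 ≅ Z^10, C_1 ≅ Z^30, C_2 ≅ Z^20.

Boundary ∂_1: C_1 → C_0 sends each edge [p,q] (with p < q) to q − p.
As a 10×30 matrix over Z this has rank 9, with invariant factors (1,1,1,1,1,1,1,1,1).

∂_2: C_2 → C_1 sends each 2-simplex [p,q,r] to [q,r] − [p,r] + [p,q]. For instance
  ∂[3,4,9] = [4,9] − [3,9] + [3,4],
  ∂[0,1,4] = [1,4] − [0,4] + [0,1].
This gives a 30×20 integer matrix of rank 20; reducing to Smith normal form yields diagonal entries (1,1,1,1,1,1,1,1,1,1,1,1,1,1,1,1,1,1,1,2).

Computing H_k = (kernel of ∂_k) / (image of ∂_{k+1}):

  H_0: rank C_0 − rank ∂_1 = 10 − 9 = 1, and the invariant factors of ∂_1 are all 1, so H_0 = Z.
  H_1: rank ker ∂_1 − rank ∂_2 = (30 − 9) − 20 = 1, and ∂_2 has invariant factor 2 > 1, so H_1 = Z ⊕ Z_2.
  H_2: rank ker ∂_2 − rank ∂_3 = (20 − 20) − 0 = 0, and there is no ∂_3, so H_2 = 0.

H_0 = Z,  H_1 = Z ⊕ Z_2,  H_2 = 0.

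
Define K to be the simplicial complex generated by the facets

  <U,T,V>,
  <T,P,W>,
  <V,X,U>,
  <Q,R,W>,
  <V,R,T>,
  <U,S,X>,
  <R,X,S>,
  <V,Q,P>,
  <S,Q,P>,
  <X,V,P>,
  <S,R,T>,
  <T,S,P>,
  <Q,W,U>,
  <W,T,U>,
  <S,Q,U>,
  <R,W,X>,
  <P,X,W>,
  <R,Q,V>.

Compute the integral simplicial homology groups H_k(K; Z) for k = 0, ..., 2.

H_0 = Z,  H_1 = Z^2,  H_2 = Z.

We work with the vertex ordering P < Q < R < S < T < U < V < W < X. The simplices of K, each written with vertices in increasing order, are:

  0-simplices (9): P, Q, R, S, T, U, V, W, X
  1-simplices (27): PQ, PS, PT, PV, PW, PX, QR, QS, QU, QV, QW, RS, RT, RV, RW, RX, ST, SU, SX, TU, TV, TW, UV, UW, UX, VX, WX
  2-simplices (18): PQS, PQV, PST, PTW, PVX, PWX, QRV, QRW, QSU, QUW, RST, RSX, RTV, RWX, SUX, TUV, TUW, UVX

Hence C_0 ≅ Z^9, C_1 ≅ Z^27, C_2 ≅ Z^18.

Boundary ∂_1: C_1 → C_0 is given by ∂[p,q] = [q] − [p].
The 9×27 boundary matrix has rank 8 and Smith normal form diag(1,1,1,1,1,1,1,1).

The boundary map ∂_2: C_2 → C_1 sends each 2-simplex [p,q,r] to [q,r] − [p,r] + [p,q]. For instance
  ∂RST = ST − RT + RS,
  ∂QUW = UW − QW + QU.
As a 27×18 matrix over Z this has rank 17, with invariant factors (1,1,1,1,1,1,1,1,1,1,1,1,1,1,1,1,1).

Reading off H_k = ker ∂_k / im ∂_{k+1}:

  H_0: rank C_0 − rank ∂_1 = 9 − 8 = 1, and the invariant factors of ∂_1 are all 1, so H_0 = Z.
  H_1: rank ker ∂_1 − rank ∂_2 = (27 − 8) − 17 = 2, and the invariant factors of ∂_2 are all 1, so H_1 = Z^2.
  H_2: rank ker ∂_2 − rank ∂_3 = (18 − 17) − 0 = 1, and there is no ∂_3, so H_2 = Z.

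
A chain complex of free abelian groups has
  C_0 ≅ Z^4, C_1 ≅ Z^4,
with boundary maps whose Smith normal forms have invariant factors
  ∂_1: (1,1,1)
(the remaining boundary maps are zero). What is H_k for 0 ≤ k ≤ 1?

H_0: b_0 = 4 − 0 − 3 = 1; torsion from ∂_1 factors > 1: none. So H_0 = Z.
H_1: b_1 = 4 − 3 − 0 = 1; torsion from ∂_2 factors > 1: none. So H_1 = Z.

H_0 = Z,  H_1 = Z.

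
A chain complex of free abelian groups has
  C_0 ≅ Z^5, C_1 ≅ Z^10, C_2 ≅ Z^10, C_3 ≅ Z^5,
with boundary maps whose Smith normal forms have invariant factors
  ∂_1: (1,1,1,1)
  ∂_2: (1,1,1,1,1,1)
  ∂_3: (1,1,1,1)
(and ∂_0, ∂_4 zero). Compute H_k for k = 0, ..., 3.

H_0 = Z,  H_1 = 0,  H_2 = 0,  H_3 = Z.

H_0: b_0 = 5 − 0 − 4 = 1; torsion from ∂_1 factors > 1: none. So H_0 = Z.
H_1: b_1 = 10 − 4 − 6 = 0; torsion from ∂_2 factors > 1: none. So H_1 = 0.
H_2: b_2 = 10 − 6 − 4 = 0; torsion from ∂_3 factors > 1: none. So H_2 = 0.
H_3: b_3 = 5 − 4 − 0 = 1; torsion from ∂_4 factors > 1: none. So H_3 = Z.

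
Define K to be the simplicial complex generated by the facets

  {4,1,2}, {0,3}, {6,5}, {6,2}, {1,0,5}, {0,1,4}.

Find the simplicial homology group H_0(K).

H_0 = Z.

Take the total order 0 < 1 < 2 < 3 < 4 < 5 < 6 on the vertex set. Then K (dimension 2) consists of the simplices:

  0-simplices (7): [0], [1], [2], [3], [4], [5], [6]
  1-simplices (10): [0,1], [0,3], [0,4], [0,5], [1,2], [1,4], [1,5], [2,4], [2,6], [5,6]
  2-simplices (3): [0,1,4], [0,1,5], [1,2,4]

giving chain groups C_0 ≅ Z^7, C_1 ≅ Z^10, C_2 ≅ Z^3.

Boundary ∂_1: C_1 → C_0 maps an edge to its endpoints' difference, ∂[p,q] = q − p.
The resulting 7×10 matrix has rank 6, and its Smith normal form has invariant factors (1,1,1,1,1,1).

The boundary map ∂_2: C_2 → C_1 sends each 2-simplex [p,q,r] to [q,r] − [p,r] + [p,q]. For instance
  ∂[1,2,4] = [2,4] − [1,4] + [1,2],
  ∂[0,1,5] = [1,5] − [0,5] + [0,1].
As a 10×3 matrix over Z this has rank 3, with invariant factors (1,1,1).

From H_k ≅ ker(∂_k) / im(∂_{k+1}) we obtain:

  H_0: rank C_0 − rank ∂_1 = 7 − 6 = 1, and the invariant factors of ∂_1 are all 1, so H_0 ≅ Z.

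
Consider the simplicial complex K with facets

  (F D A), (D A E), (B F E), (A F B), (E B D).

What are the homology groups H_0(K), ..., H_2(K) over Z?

Order the vertices as A < B < D < E < F. Listing each simplex with vertices in this order, K has dimension 2 with simplices:

  0-simplices (5): A, B, D, E, F
  1-simplices (10): AB, AD, AE, AF, BD, BE, BF, DE, DF, EF
  2-simplices (5): ABF, ADE, ADF, BDE, BEF

giving chain groups C_0 ≅ Z^5, C_1 ≅ Z^10, C_2 ≅ Z^5.

∂_1: C_1 → C_0 is given by ∂[p,q] = [q] − [p]. For instance
  ∂DE = E − D.
The 5×10 boundary matrix has rank 4 and Smith normal form diag(1,1,1,1).

The boundary map ∂_2: C_2 → C_1 acts by ∂[p,q,r] = [q,r] − [p,r] + [p,q]. For instance
  ∂ADE = DE − AE + AD,
  ∂ABF = BF − AF + AB.
The resulting 10×5 matrix has rank 5, and its Smith normal form has invariant factors (1,1,1,1,1).

Reading off H_k = ker ∂_k / im ∂_{k+1}:

  H_0: rank C_0 − rank ∂_1 = 5 − 4 = 1, and the invariant factors of ∂_1 are all 1, so H_0 = Z.
  H_1: rank ker ∂_1 − rank ∂_2 = (10 − 4) − 5 = 1, and the invariant factors of ∂_2 are all 1, so H_1 = Z.
  H_2: rank ker ∂_2 − rank ∂_3 = (5 − 5) − 0 = 0, and there is no ∂_3, so H_2 = 0.

As a check, the Euler characteristic is 5 − 10 + 5 = 0, which agrees with 1 − 1 + 0 = 0.
(K is a triangulation of the Möbius band.)

H_0 ≅ Z,  H_1 ≅ Z,  H_2 = 0.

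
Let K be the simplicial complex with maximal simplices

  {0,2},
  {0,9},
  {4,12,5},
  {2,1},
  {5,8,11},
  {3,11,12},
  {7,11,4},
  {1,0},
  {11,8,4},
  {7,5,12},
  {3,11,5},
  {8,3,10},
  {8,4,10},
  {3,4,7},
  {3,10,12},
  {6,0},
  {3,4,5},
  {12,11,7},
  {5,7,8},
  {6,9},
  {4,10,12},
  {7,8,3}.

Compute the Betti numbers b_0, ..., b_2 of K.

We work with the vertex ordering 0 < 1 < 2 < 3 < 4 < 5 < 6 < 7 < 8 < 9 < 10 < 11 < 12. The simplices of K, each written with vertices in increasing order, are:

  0-simplices (13): [0], [1], [2], [3], [4], [5], [6], [7], [8], [9], [10], [11], [12]
  1-simplices (30): (30 of them)
  2-simplices (16): [3,4,5], [3,4,7], [3,5,11], [3,7,8], [3,8,10], [3,10,12], [3,11,12], [4,5,12], [4,7,11], [4,8,10], [4,8,11], [4,10,12], [5,7,8], [5,7,12], [5,8,11], [7,11,12]

giving chain groups C_0 ≅ Z^13, C_1 ≅ Z^30, C_2 ≅ Z^16.

Boundary ∂_1: C_1 → C_0 is given by ∂[p,q] = [q] − [p]. For instance
  ∂[7,12] = [12] − [7].
The resulting 13×30 matrix has rank 11, and its Smith normal form has invariant factors (1,1,1,1,1,1,1,1,1,1,1).

Boundary ∂_2: C_2 → C_1 acts by ∂[p,q,r] = [q,r] − [p,r] + [p,q]. For instance
  ∂[5,7,12] = [7,12] − [5,12] + [5,7],
  ∂[4,8,10] = [8,10] − [4,10] + [4,8].
As a 30×16 matrix over Z this has rank 15, with invariant factors (1,1,1,1,1,1,1,1,1,1,1,1,1,1,1).

From H_k ≅ ker(∂_k) / im(∂_{k+1}) we obtain:

  H_0: rank C_0 − rank ∂_1 = 13 − 11 = 2, and the invariant factors of ∂_1 are all 1, so H_0 = Z^2.
  H_1: rank ker ∂_1 − rank ∂_2 = (30 − 11) − 15 = 4, and the invariant factors of ∂_2 are all 1, so H_1 = Z^4.
  H_2: rank ker ∂_2 − rank ∂_3 = (16 − 15) − 0 = 1, and there is no ∂_3, so H_2 = Z.

Hence the Betti numbers are b_0 = 2, b_1 = 4, b_2 = 1.

b_0 = 2, b_1 = 4, b_2 = 1.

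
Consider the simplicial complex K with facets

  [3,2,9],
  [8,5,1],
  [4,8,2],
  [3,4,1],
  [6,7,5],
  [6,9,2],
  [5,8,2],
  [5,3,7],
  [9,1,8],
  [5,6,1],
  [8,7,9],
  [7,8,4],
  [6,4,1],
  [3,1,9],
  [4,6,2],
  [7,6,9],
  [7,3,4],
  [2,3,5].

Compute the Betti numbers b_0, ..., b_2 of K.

b_0 = 1, b_1 = 2, b_2 = 1.

K has 9 vertices, 27 edges, 18 triangles.
rank ∂_0 = 0, rank ∂_1 = 8 ⇒ b_0 = 9 − 0 − 8 = 1; all invariant factors of ∂_1 are 1 so no torsion. So H_0 ≅ Z.
rank ∂_1 = 8, rank ∂_2 = 17 ⇒ b_1 = 27 − 8 − 17 = 2; all invariant factors of ∂_2 are 1 so no torsion. So H_1 ≅ Z^2.
rank ∂_2 = 17, rank ∂_3 = 0 ⇒ b_2 = 18 − 17 − 0 = 1. So H_2 ≅ Z.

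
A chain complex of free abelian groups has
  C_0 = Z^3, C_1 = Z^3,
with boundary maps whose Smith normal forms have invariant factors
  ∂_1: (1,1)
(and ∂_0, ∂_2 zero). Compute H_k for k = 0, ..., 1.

H_0: b_0 = 3 − 0 − 2 = 1; torsion from ∂_1 factors > 1: none. So H_0 ≅ Z.
H_1: b_1 = 3 − 2 − 0 = 1; torsion from ∂_2 factors > 1: none. So H_1 ≅ Z.

H_0 ≅ Z,  H_1 ≅ Z.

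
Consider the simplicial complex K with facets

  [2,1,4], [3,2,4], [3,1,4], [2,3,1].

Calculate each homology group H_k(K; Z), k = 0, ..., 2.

Order the vertices as 1 < 2 < 3 < 4. Listing each simplex with vertices in this order, K has dimension 2 with simplices:

  0-simplices (4): [1], [2], [3], [4]
  1-simplices (6): [1,2], [1,3], [1,4], [2,3], [2,4], [3,4]
  2-simplices (4): [1,2,3], [1,2,4], [1,3,4], [2,3,4]

giving chain groups C_0 ≅ Z^4, C_1 ≅ Z^6, C_2 ≅ Z^4.

Boundary ∂_1: C_1 → C_0 maps an edge to its endpoints' difference, ∂[p,q] = q − p. For instance
  ∂[3,4] = [4] − [3].
This gives a 4×6 integer matrix of rank 3; reducing to Smith normal form yields diagonal entries (1,1,1).

∂_2: C_2 → C_1 sends each 2-simplex [p,q,r] to [q,r] − [p,r] + [p,q]. For instance
  ∂[1,2,4] = [2,4] − [1,4] + [1,2],
  ∂[2,3,4] = [3,4] − [2,4] + [2,3].
The 6×4 boundary matrix has rank 3 and Smith normal form diag(1,1,1).

Computing H_k = (kernel of ∂_k) / (image of ∂_{k+1}):

  H_0: rank C_0 − rank ∂_1 = 4 − 3 = 1, and the invariant factors of ∂_1 are all 1, so H_0 = Z.
  H_1: rank ker ∂_1 − rank ∂_2 = (6 − 3) − 3 = 0, and the invariant factors of ∂_2 are all 1, so H_1 = 0.
  H_2: rank ker ∂_2 − rank ∂_3 = (4 − 3) − 0 = 1, and there is no ∂_3, so H_2 = Z.

H_0 = Z,  H_1 = 0,  H_2 = Z.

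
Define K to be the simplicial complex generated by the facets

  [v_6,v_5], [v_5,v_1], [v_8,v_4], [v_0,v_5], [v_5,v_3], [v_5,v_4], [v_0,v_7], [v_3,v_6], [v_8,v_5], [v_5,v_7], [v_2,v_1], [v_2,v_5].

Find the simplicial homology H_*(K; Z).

Take the total order v_0 < v_1 < v_2 < v_3 < v_4 < v_5 < v_6 < v_7 < v_8 on the vertex set. Then K (dimension 1) consists of the simplices:

  0-simplices (9): [v_0], [v_1], [v_2], [v_3], [v_4], [v_5], [v_6], [v_7], [v_8]
  1-simplices (12): [v_0,v_5], [v_0,v_7], [v_1,v_2], [v_1,v_5], [v_2,v_5], [v_3,v_5], [v_3,v_6], [v_4,v_5], [v_4,v_8], [v_5,v_6], [v_5,v_7], [v_5,v_8]

so the chain groups are C_0 ≅ Z^9, C_1 ≅ Z^12.

The boundary map ∂_1: C_1 → C_0 sends each edge [p,q] (with p < q) to q − p. For instance
  ∂[v_5,v_7] = [v_7] − [v_5].
The 9×12 boundary matrix has rank 8 and Smith normal form diag(1,1,1,1,1,1,1,1).

Computing H_k = (kernel of ∂_k) / (image of ∂_{k+1}):

  H_0: rank C_0 − rank ∂_1 = 9 − 8 = 1, and the invariant factors of ∂_1 are all 1, so H_0 = Z.
  H_1: rank ker ∂_1 − rank ∂_2 = (12 − 8) − 0 = 4, and there is no ∂_2, so H_1 = Z^4.

H_0 ≅ Z,  H_1 ≅ Z^4.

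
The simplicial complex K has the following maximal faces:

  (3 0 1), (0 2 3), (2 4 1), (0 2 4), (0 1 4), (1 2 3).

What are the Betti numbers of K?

Take the total order 0 < 1 < 2 < 3 < 4 on the vertex set. Then K (dimension 2) consists of the simplices:

  0-simplices (5): [0], [1], [2], [3], [4]
  1-simplices (9): [0,1], [0,2], [0,3], [0,4], [1,2], [1,3], [1,4], [2,3], [2,4]
  2-simplices (6): [0,1,3], [0,1,4], [0,2,3], [0,2,4], [1,2,3], [1,2,4]

Hence C_0 ≅ Z^5, C_1 ≅ Z^9, C_2 ≅ Z^6.

The boundary map ∂_1: C_1 → C_0 maps an edge to its endpoints' difference, ∂[p,q] = q − p. For instance
  ∂[2,4] = [4] − [2].
The resulting 5×9 matrix has rank 4, and its Smith normal form has invariant factors (1,1,1,1).

Boundary ∂_2: C_2 → C_1 acts by ∂[p,q,r] = [q,r] − [p,r] + [p,q]. For instance
  ∂[1,2,4] = [2,4] − [1,4] + [1,2],
  ∂[0,2,4] = [2,4] − [0,4] + [0,2].
The resulting 9×6 matrix has rank 5, and its Smith normal form has invariant factors (1,1,1,1,1).

From H_k ≅ ker(∂_k) / im(∂_{k+1}) we obtain:

  H_0: rank C_0 − rank ∂_1 = 5 − 4 = 1, and the invariant factors of ∂_1 are all 1, so H_0 = Z.
  H_1: rank ker ∂_1 − rank ∂_2 = (9 − 4) − 5 = 0, and the invariant factors of ∂_2 are all 1, so H_1 = 0.
  H_2: rank ker ∂_2 − rank ∂_3 = (6 − 5) − 0 = 1, and there is no ∂_3, so H_2 = Z.

As a check, the Euler characteristic is 5 − 9 + 6 = 2, which agrees with 1 − 0 + 1 = 2.

Hence the Betti numbers are b_0 = 1, b_1 = 0, b_2 = 1.

b_0 = 1, b_1 = 0, b_2 = 1.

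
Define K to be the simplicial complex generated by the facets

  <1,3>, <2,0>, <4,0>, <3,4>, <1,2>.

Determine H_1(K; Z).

H_1 = Z.

Fix the vertex order 0 < 1 < 2 < 3 < 4 and write every simplex with vertices in increasing order. Then dim K = 1 and the simplices of K are:

  0-simplices (5): [0], [1], [2], [3], [4]
  1-simplices (5): [0,2], [0,4], [1,2], [1,3], [3,4]

giving chain groups C_0 ≅ Z^5, C_1 ≅ Z^5.

Boundary ∂_1: C_1 → C_0 maps an edge to its endpoints' difference, ∂[p,q] = q − p.
The resulting 5×5 matrix has rank 4, and its Smith normal form has invariant factors (1,1,1,1).

Now H_k = ker ∂_k / im ∂_{k+1}, so:

  H_1: rank ker ∂_1 − rank ∂_2 = (5 − 4) − 0 = 1, and there is no ∂_2, so H_1 = Z.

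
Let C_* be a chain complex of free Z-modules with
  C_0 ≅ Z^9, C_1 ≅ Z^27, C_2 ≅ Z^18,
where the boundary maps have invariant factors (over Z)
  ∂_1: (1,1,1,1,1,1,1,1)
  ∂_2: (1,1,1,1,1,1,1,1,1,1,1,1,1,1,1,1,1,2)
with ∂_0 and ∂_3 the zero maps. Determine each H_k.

H_0: b_0 = 9 − 0 − 8 = 1; torsion from ∂_1 factors > 1: none. So H_0 ≅ Z.
H_1: b_1 = 27 − 8 − 18 = 1; torsion from ∂_2 factors > 1: [2]. So H_1 ≅ Z ⊕ Z/2.
H_2: b_2 = 18 − 18 − 0 = 0; torsion from ∂_3 factors > 1: none. So H_2 ≅ 0.

H_0 ≅ Z,  H_1 ≅ Z ⊕ Z/2,  H_2 = 0.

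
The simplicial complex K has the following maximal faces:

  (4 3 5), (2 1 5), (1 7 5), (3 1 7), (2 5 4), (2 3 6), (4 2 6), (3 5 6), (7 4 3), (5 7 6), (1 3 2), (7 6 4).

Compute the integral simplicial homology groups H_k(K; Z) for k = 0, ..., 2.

H_0 ≅ Z,  H_1 ≅ Z/2,  H_2 = 0.

K has 7 vertices, 18 edges, 12 triangles.
rank ∂_0 = 0, rank ∂_1 = 6 ⇒ b_0 = 7 − 0 − 6 = 1; all invariant factors of ∂_1 are 1 so no torsion. So H_0 ≅ Z.
rank ∂_1 = 6, rank ∂_2 = 12 ⇒ b_1 = 18 − 6 − 12 = 0; ∂_2 has invariant factor(s) [2] giving torsion. So H_1 ≅ Z/2.
rank ∂_2 = 12, rank ∂_3 = 0 ⇒ b_2 = 12 − 12 − 0 = 0. So H_2 ≅ 0.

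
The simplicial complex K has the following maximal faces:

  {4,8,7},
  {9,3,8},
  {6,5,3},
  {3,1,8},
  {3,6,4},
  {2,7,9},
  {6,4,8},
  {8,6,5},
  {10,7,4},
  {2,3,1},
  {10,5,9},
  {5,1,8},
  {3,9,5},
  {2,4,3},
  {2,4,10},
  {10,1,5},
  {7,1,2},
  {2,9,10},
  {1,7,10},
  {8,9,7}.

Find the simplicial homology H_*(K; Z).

H_0 ≅ Z,  H_1 ≅ Z ⊕ Z/2,  H_2 = 0.

Take the total order 1 < 2 < 3 < 4 < 5 < 6 < 7 < 8 < 9 < 10 on the vertex set. Then K (dimension 2) consists of the simplices:

  0-simplices (10): [1], [2], [3], [4], [5], [6], [7], [8], [9], [10]
  1-simplices (30): (30 of them)
  2-simplices (20): (20 of them)

giving chain groups C_0 ≅ Z^10, C_1 ≅ Z^30, C_2 ≅ Z^20.

Boundary ∂_1: C_1 → C_0 maps an edge to its endpoints' difference, ∂[p,q] = q − p. For instance
  ∂[4,8] = [8] − [4].
This gives a 10×30 integer matrix of rank 9; reducing to Smith normal form yields diagonal entries (1,1,1,1,1,1,1,1,1).

The boundary map ∂_2: C_2 → C_1 acts by ∂[p,q,r] = [q,r] − [p,r] + [p,q]. For instance
  ∂[4,7,8] = [7,8] − [4,8] + [4,7],
  ∂[1,5,10] = [5,10] − [1,10] + [1,5].
The 30×20 boundary matrix has rank 20 and Smith normal form diag(1,1,1,1,1,1,1,1,1,1,1,1,1,1,1,1,1,1,1,2).

Computing H_k = (kernel of ∂_k) / (image of ∂_{k+1}):

  H_0: rank C_0 − rank ∂_1 = 10 − 9 = 1, and the invariant factors of ∂_1 are all 1, so H_0 ≅ Z.
  H_1: rank ker ∂_1 − rank ∂_2 = (30 − 9) − 20 = 1, and ∂_2 has invariant factor 2 > 1, so H_1 ≅ Z ⊕ Z/2.
  H_2: rank ker ∂_2 − rank ∂_3 = (20 − 20) − 0 = 0, and there is no ∂_3, so H_2 ≅ 0.

(K is a triangulation of the Klein bottle.)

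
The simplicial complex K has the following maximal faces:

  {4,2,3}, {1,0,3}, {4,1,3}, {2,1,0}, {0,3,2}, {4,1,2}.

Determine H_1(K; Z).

H_1 = 0.

We work with the vertex ordering 0 < 1 < 2 < 3 < 4. The simplices of K, each written with vertices in increasing order, are:

  0-simplices (5): [0], [1], [2], [3], [4]
  1-simplices (9): [0,1], [0,2], [0,3], [1,2], [1,3], [1,4], [2,3], [2,4], [3,4]
  2-simplices (6): [0,1,2], [0,1,3], [0,2,3], [1,2,4], [1,3,4], [2,3,4]

so the chain groups are C_0 ≅ Z^5, C_1 ≅ Z^9, C_2 ≅ Z^6.

The boundary map ∂_1: C_1 → C_0 is given by ∂[p,q] = [q] − [p].
As a 5×9 matrix over Z this has rank 4, with invariant factors (1,1,1,1).

The boundary map ∂_2: C_2 → C_1 sends each 2-simplex [p,q,r] to [q,r] − [p,r] + [p,q]. For instance
  ∂[2,3,4] = [3,4] − [2,4] + [2,3],
  ∂[1,2,4] = [2,4] − [1,4] + [1,2].
The resulting 9×6 matrix has rank 5, and its Smith normal form has invariant factors (1,1,1,1,1).

Reading off H_k = ker ∂_k / im ∂_{k+1}:

  H_1: rank ker ∂_1 − rank ∂_2 = (9 − 4) − 5 = 0, and the invariant factors of ∂_2 are all 1, so H_1 = 0.

(K is a triangulation of the 2-sphere S^2.)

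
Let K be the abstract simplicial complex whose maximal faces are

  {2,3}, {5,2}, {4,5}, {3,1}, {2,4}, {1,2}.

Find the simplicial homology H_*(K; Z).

H_0 = Z,  H_1 = Z^2.

Take the total order 1 < 2 < 3 < 4 < 5 on the vertex set. Then K (dimension 1) consists of the simplices:

  0-simplices (5): [1], [2], [3], [4], [5]
  1-simplices (6): [1,2], [1,3], [2,3], [2,4], [2,5], [4,5]

giving chain groups C_0 ≅ Z^5, C_1 ≅ Z^6.

∂_1: C_1 → C_0 is given by ∂[p,q] = [q] − [p]. For instance
  ∂[2,3] = [3] − [2].
This gives a 5×6 integer matrix of rank 4; reducing to Smith normal form yields diagonal entries (1,1,1,1).

From H_k ≅ ker(∂_k) / im(∂_{k+1}) we obtain:

  H_0: rank C_0 − rank ∂_1 = 5 − 4 = 1, and the invariant factors of ∂_1 are all 1, so H_0 = Z.
  H_1: rank ker ∂_1 − rank ∂_2 = (6 − 4) − 0 = 2, and there is no ∂_2, so H_1 = Z^2.

(K is a triangulation of a wedge of 2 circles.)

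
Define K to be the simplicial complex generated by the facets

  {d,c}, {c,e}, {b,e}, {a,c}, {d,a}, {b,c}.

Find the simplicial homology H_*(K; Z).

Fix the vertex order a < b < c < d < e and write every simplex with vertices in increasing order. Then dim K = 1 and the simplices of K are:

  0-simplices (5): a, b, c, d, e
  1-simplices (6): ac, ad, bc, be, cd, ce

so the chain groups are C_0 ≅ Z^5, C_1 ≅ Z^6.

∂_1: C_1 → C_0 maps an edge to its endpoints' difference, ∂[p,q] = q − p.
As a 5×6 matrix over Z this has rank 4, with invariant factors (1,1,1,1).

Reading off H_k = ker ∂_k / im ∂_{k+1}:

  H_0: rank C_0 − rank ∂_1 = 5 − 4 = 1, and the invariant factors of ∂_1 are all 1, so H_0 = Z.
  H_1: rank ker ∂_1 − rank ∂_2 = (6 − 4) − 0 = 2, and there is no ∂_2, so H_1 = Z^2.

(K is a triangulation of a wedge of 2 circles.)

H_0 ≅ Z,  H_1 ≅ Z^2.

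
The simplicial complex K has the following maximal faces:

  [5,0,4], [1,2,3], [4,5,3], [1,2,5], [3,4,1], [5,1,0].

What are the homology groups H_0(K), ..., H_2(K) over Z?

H_0 ≅ Z,  H_1 ≅ Z,  H_2 = 0.

Fix the vertex order 0 < 1 < 2 < 3 < 4 < 5 and write every simplex with vertices in increasing order. Then dim K = 2 and the simplices of K are:

  0-simplices (6): [0], [1], [2], [3], [4], [5]
  1-simplices (12): [0,1], [0,4], [0,5], [1,2], [1,3], [1,4], [1,5], [2,3], [2,5], [3,4], [3,5], [4,5]
  2-simplices (6): [0,1,5], [0,4,5], [1,2,3], [1,2,5], [1,3,4], [3,4,5]

giving chain groups C_0 ≅ Z^6, C_1 ≅ Z^12, C_2 ≅ Z^6.

The boundary map ∂_1: C_1 → C_0 maps an edge to its endpoints' difference, ∂[p,q] = q − p. For instance
  ∂[3,5] = [5] − [3].
This gives a 6×12 integer matrix of rank 5; reducing to Smith normal form yields diagonal entries (1,1,1,1,1).

The boundary map ∂_2: C_2 → C_1 acts by ∂[p,q,r] = [q,r] − [p,r] + [p,q]. For instance
  ∂[3,4,5] = [4,5] − [3,5] + [3,4],
  ∂[0,4,5] = [4,5] − [0,5] + [0,4].
This gives a 12×6 integer matrix of rank 6; reducing to Smith normal form yields diagonal entries (1,1,1,1,1,1).

From H_k ≅ ker(∂_k) / im(∂_{k+1}) we obtain:

  H_0: rank C_0 − rank ∂_1 = 6 − 5 = 1, and the invariant factors of ∂_1 are all 1, so H_0 = Z.
  H_1: rank ker ∂_1 − rank ∂_2 = (12 − 5) − 6 = 1, and the invariant factors of ∂_2 are all 1, so H_1 = Z.
  H_2: rank ker ∂_2 − rank ∂_3 = (6 − 6) − 0 = 0, and there is no ∂_3, so H_2 = 0.

As a check, the Euler characteristic is 6 − 12 + 6 = 0, which agrees with 1 − 1 + 0 = 0.
(K is a triangulation of the cylinder S^1 x I.)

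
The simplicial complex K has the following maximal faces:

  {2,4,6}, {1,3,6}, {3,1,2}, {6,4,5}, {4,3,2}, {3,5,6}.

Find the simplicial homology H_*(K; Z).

Fix the vertex order 1 < 2 < 3 < 4 < 5 < 6 and write every simplex with vertices in increasing order. Then dim K = 2 and the simplices of K are:

  0-simplices (6): [1], [2], [3], [4], [5], [6]
  1-simplices (12): [1,2], [1,3], [1,6], [2,3], [2,4], [2,6], [3,4], [3,5], [3,6], [4,5], [4,6], [5,6]
  2-simplices (6): [1,2,3], [1,3,6], [2,3,4], [2,4,6], [3,5,6], [4,5,6]

giving chain groups C_0 ≅ Z^6, C_1 ≅ Z^12, C_2 ≅ Z^6.

The boundary map ∂_1: C_1 → C_0 maps an edge to its endpoints' difference, ∂[p,q] = q − p.
The 6×12 boundary matrix has rank 5 and Smith normal form diag(1,1,1,1,1).

The boundary map ∂_2: C_2 → C_1 sends each 2-simplex [p,q,r] to [q,r] − [p,r] + [p,q]. For instance
  ∂[1,3,6] = [3,6] − [1,6] + [1,3],
  ∂[2,4,6] = [4,6] − [2,6] + [2,4].
As a 12×6 matrix over Z this has rank 6, with invariant factors (1,1,1,1,1,1).

From H_k ≅ ker(∂_k) / im(∂_{k+1}) we obtain:

  H_0: rank C_0 − rank ∂_1 = 6 − 5 = 1, and the invariant factors of ∂_1 are all 1, so H_0 = Z.
  H_1: rank ker ∂_1 − rank ∂_2 = (12 − 5) − 6 = 1, and the invariant factors of ∂_2 are all 1, so H_1 = Z.
  H_2: rank ker ∂_2 − rank ∂_3 = (6 − 6) − 0 = 0, and there is no ∂_3, so H_2 = 0.

H_0 ≅ Z,  H_1 ≅ Z,  H_2 = 0.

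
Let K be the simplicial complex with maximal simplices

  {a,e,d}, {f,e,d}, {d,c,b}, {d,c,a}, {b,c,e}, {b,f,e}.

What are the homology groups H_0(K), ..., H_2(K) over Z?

K has 6 vertices, 12 edges, 6 triangles.
rank ∂_0 = 0, rank ∂_1 = 5 ⇒ b_0 = 6 − 0 − 5 = 1; all invariant factors of ∂_1 are 1 so no torsion. So H_0 ≅ Z.
rank ∂_1 = 5, rank ∂_2 = 6 ⇒ b_1 = 12 − 5 − 6 = 1; all invariant factors of ∂_2 are 1 so no torsion. So H_1 ≅ Z.
rank ∂_2 = 6, rank ∂_3 = 0 ⇒ b_2 = 6 − 6 − 0 = 0. So H_2 ≅ 0.

H_0 ≅ Z,  H_1 ≅ Z,  H_2 = 0.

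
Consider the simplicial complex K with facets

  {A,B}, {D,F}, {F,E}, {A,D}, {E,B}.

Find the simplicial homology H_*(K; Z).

Order the vertices as A < B < D < E < F. Listing each simplex with vertices in this order, K has dimension 1 with simplices:

  0-simplices (5): A, B, D, E, F
  1-simplices (5): AB, AD, BE, DF, EF

so the chain groups are C_0 ≅ Z^5, C_1 ≅ Z^5.

∂_1: C_1 → C_0 maps an edge to its endpoints' difference, ∂[p,q] = q − p. For instance
  ∂DF = F − D.
The 5×5 boundary matrix has rank 4 and Smith normal form diag(1,1,1,1).

Reading off H_k = ker ∂_k / im ∂_{k+1}:

  H_0: rank C_0 − rank ∂_1 = 5 − 4 = 1, and the invariant factors of ∂_1 are all 1, so H_0 ≅ Z.
  H_1: rank ker ∂_1 − rank ∂_2 = (5 − 4) − 0 = 1, and there is no ∂_2, so H_1 ≅ Z.

H_0 ≅ Z,  H_1 ≅ Z.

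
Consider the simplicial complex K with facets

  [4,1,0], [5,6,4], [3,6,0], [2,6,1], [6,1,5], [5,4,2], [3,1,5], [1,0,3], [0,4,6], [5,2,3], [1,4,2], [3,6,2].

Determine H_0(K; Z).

H_0 = Z.

Take the total order 0 < 1 < 2 < 3 < 4 < 5 < 6 on the vertex set. Then K (dimension 2) consists of the simplices:

  0-simplices (7): [0], [1], [2], [3], [4], [5], [6]
  1-simplices (18): [0,1], [0,3], [0,4], [0,6], [1,2], [1,3], [1,4], [1,5], [1,6], [2,3], [2,4], [2,5], [2,6], [3,5], [3,6], [4,5], [4,6], [5,6]
  2-simplices (12): [0,1,3], [0,1,4], [0,3,6], [0,4,6], [1,2,4], [1,2,6], [1,3,5], [1,5,6], [2,3,5], [2,3,6], [2,4,5], [4,5,6]

giving chain groups C_0 ≅ Z^7, C_1 ≅ Z^18, C_2 ≅ Z^12.

The boundary map ∂_1: C_1 → C_0 maps an edge to its endpoints' difference, ∂[p,q] = q − p. For instance
  ∂[0,1] = [1] − [0].
As a 7×18 matrix over Z this has rank 6, with invariant factors (1,1,1,1,1,1).

Boundary ∂_2: C_2 → C_1 acts by ∂[p,q,r] = [q,r] − [p,r] + [p,q]. For instance
  ∂[2,3,6] = [3,6] − [2,6] + [2,3],
  ∂[0,1,3] = [1,3] − [0,3] + [0,1].
This gives a 18×12 integer matrix of rank 12; reducing to Smith normal form yields diagonal entries (1,1,1,1,1,1,1,1,1,1,1,2).

Now H_k = ker ∂_k / im ∂_{k+1}, so:

  H_0: rank C_0 − rank ∂_1 = 7 − 6 = 1, and the invariant factors of ∂_1 are all 1, so H_0 ≅ Z.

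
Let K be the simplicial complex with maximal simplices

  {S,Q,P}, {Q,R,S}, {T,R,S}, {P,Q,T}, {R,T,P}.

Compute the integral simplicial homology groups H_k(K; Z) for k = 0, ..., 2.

H_0 ≅ Z,  H_1 ≅ Z,  H_2 = 0.

We work with the vertex ordering P < Q < R < S < T. The simplices of K, each written with vertices in increasing order, are:

  0-simplices (5): P, Q, R, S, T
  1-simplices (10): PQ, PR, PS, PT, QR, QS, QT, RS, RT, ST
  2-simplices (5): PQS, PQT, PRT, QRS, RST

Hence C_0 ≅ Z^5, C_1 ≅ Z^10, C_2 ≅ Z^5.

∂_1: C_1 → C_0 maps an edge to its endpoints' difference, ∂[p,q] = q − p. For instance
  ∂ST = T − S.
The resulting 5×10 matrix has rank 4, and its Smith normal form has invariant factors (1,1,1,1).

Boundary ∂_2: C_2 → C_1 sends each 2-simplex [p,q,r] to [q,r] − [p,r] + [p,q]. For instance
  ∂PQS = QS − PS + PQ,
  ∂RST = ST − RT + RS.
The 10×5 boundary matrix has rank 5 and Smith normal form diag(1,1,1,1,1).

From H_k ≅ ker(∂_k) / im(∂_{k+1}) we obtain:

  H_0: rank C_0 − rank ∂_1 = 5 − 4 = 1, and the invariant factors of ∂_1 are all 1, so H_0 ≅ Z.
  H_1: rank ker ∂_1 − rank ∂_2 = (10 − 4) − 5 = 1, and the invariant factors of ∂_2 are all 1, so H_1 ≅ Z.
  H_2: rank ker ∂_2 − rank ∂_3 = (5 − 5) − 0 = 0, and there is no ∂_3, so H_2 ≅ 0.

As a check, the Euler characteristic is 5 − 10 + 5 = 0, which agrees with 1 − 1 + 0 = 0.
(K is a triangulation of the Möbius band.)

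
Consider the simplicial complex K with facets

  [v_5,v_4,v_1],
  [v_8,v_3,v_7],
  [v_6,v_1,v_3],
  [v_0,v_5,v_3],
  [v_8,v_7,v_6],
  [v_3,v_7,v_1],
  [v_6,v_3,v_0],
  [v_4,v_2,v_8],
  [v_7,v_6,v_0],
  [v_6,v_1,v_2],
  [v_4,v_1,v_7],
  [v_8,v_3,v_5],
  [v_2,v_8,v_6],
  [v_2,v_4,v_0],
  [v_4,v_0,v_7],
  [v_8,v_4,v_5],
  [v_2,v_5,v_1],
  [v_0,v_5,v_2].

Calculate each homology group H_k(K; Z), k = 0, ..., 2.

H_0 = Z,  H_1 = Z ⊕ Z/2Z,  H_2 = 0.

We work with the vertex ordering v_0 < v_1 < v_2 < v_3 < v_4 < v_5 < v_6 < v_7 < v_8. The simplices of K, each written with vertices in increasing order, are:

  0-simplices (9): [v_0], [v_1], [v_2], [v_3], [v_4], [v_5], [v_6], [v_7], [v_8]
  1-simplices (27): (27 of them)
  2-simplices (18): (18 of them)

Hence C_0 ≅ Z^9, C_1 ≅ Z^27, C_2 ≅ Z^18.

Boundary ∂_1: C_1 → C_0 is given by ∂[p,q] = [q] − [p].
This gives a 9×27 integer matrix of rank 8; reducing to Smith normal form yields diagonal entries (1,1,1,1,1,1,1,1).

Boundary ∂_2: C_2 → C_1 acts by ∂[p,q,r] = [q,r] − [p,r] + [p,q]. For instance
  ∂[v_0,v_2,v_4] = [v_2,v_4] − [v_0,v_4] + [v_0,v_2],
  ∂[v_0,v_6,v_7] = [v_6,v_7] − [v_0,v_7] + [v_0,v_6].
The resulting 27×18 matrix has rank 18, and its Smith normal form has invariant factors (1,1,1,1,1,1,1,1,1,1,1,1,1,1,1,1,1,2).

Computing H_k = (kernel of ∂_k) / (image of ∂_{k+1}):

  H_0: rank C_0 − rank ∂_1 = 9 − 8 = 1, and the invariant factors of ∂_1 are all 1, so H_0 = Z.
  H_1: rank ker ∂_1 − rank ∂_2 = (27 − 8) − 18 = 1, and ∂_2 has invariant factor 2 > 1, so H_1 = Z ⊕ Z/2Z.
  H_2: rank ker ∂_2 − rank ∂_3 = (18 − 18) − 0 = 0, and there is no ∂_3, so H_2 = 0.

(K is a triangulation of the Klein bottle.)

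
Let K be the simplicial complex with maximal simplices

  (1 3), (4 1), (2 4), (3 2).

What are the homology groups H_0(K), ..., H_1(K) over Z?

H_0 = Z,  H_1 = Z.

We work with the vertex ordering 1 < 2 < 3 < 4. The simplices of K, each written with vertices in increasing order, are:

  0-simplices (4): [1], [2], [3], [4]
  1-simplices (4): [1,3], [1,4], [2,3], [2,4]

so the chain groups are C_0 ≅ Z^4, C_1 ≅ Z^4.

∂_1: C_1 → C_0 is given by ∂[p,q] = [q] − [p].
The resulting 4×4 matrix has rank 3, and its Smith normal form has invariant factors (1,1,1).

Reading off H_k = ker ∂_k / im ∂_{k+1}:

  H_0: rank C_0 − rank ∂_1 = 4 − 3 = 1, and the invariant factors of ∂_1 are all 1, so H_0 = Z.
  H_1: rank ker ∂_1 − rank ∂_2 = (4 − 3) − 0 = 1, and there is no ∂_2, so H_1 = Z.

As a check, the Euler characteristic is 4 − 4 = 0, which agrees with 1 − 1 = 0.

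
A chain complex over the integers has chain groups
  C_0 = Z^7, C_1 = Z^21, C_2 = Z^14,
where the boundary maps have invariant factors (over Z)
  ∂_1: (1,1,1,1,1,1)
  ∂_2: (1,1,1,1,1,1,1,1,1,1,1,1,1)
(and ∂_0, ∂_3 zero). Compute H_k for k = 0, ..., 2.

H_0: b_0 = 7 − 0 − 6 = 1; torsion from ∂_1 factors > 1: none. So H_0 = Z.
H_1: b_1 = 21 − 6 − 13 = 2; torsion from ∂_2 factors > 1: none. So H_1 = Z^2.
H_2: b_2 = 14 − 13 − 0 = 1; torsion from ∂_3 factors > 1: none. So H_2 = Z.

H_0 = Z,  H_1 = Z^2,  H_2 = Z.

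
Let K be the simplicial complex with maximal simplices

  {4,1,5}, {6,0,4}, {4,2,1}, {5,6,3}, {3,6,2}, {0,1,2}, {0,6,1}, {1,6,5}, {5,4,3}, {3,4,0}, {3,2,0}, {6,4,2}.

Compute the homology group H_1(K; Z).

H_1 ≅ Z_2.

Take the total order 0 < 1 < 2 < 3 < 4 < 5 < 6 on the vertex set. Then K (dimension 2) consists of the simplices:

  0-simplices (7): [0], [1], [2], [3], [4], [5], [6]
  1-simplices (18): [0,1], [0,2], [0,3], [0,4], [0,6], [1,2], [1,4], [1,5], [1,6], [2,3], [2,4], [2,6], [3,4], [3,5], [3,6], [4,5], [4,6], [5,6]
  2-simplices (12): [0,1,2], [0,1,6], [0,2,3], [0,3,4], [0,4,6], [1,2,4], [1,4,5], [1,5,6], [2,3,6], [2,4,6], [3,4,5], [3,5,6]

Hence C_0 ≅ Z^7, C_1 ≅ Z^18, C_2 ≅ Z^12.

The boundary map ∂_1: C_1 → C_0 sends each edge [p,q] (with p < q) to q − p. For instance
  ∂[2,4] = [4] − [2].
The 7×18 boundary matrix has rank 6 and Smith normal form diag(1,1,1,1,1,1).

∂_2: C_2 → C_1 maps a triangle to the signed sum of its edges. For instance
  ∂[1,4,5] = [4,5] − [1,5] + [1,4],
  ∂[0,4,6] = [4,6] − [0,6] + [0,4].
The 18×12 boundary matrix has rank 12 and Smith normal form diag(1,1,1,1,1,1,1,1,1,1,1,2).

Computing H_k = (kernel of ∂_k) / (image of ∂_{k+1}):

  H_1: rank ker ∂_1 − rank ∂_2 = (18 − 6) − 12 = 0, and ∂_2 has invariant factor 2 > 1, so H_1 = Z_2.

(K is a triangulation of the real projective plane RP^2.)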